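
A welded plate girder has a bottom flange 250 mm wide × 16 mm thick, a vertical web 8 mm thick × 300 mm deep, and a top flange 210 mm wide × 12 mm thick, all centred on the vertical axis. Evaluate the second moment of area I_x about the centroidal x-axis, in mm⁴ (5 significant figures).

Decompose the section into non-overlapping parts with the origin at the bottom-left of its bounding rectangle.
Bottom plate: 250 × 16, A = 4 000 mm², y = 8 mm, Ī = 85333.33 mm⁴.
Web plate: 8 × 300, A = 2 400 mm², y = 166 mm, Ī = 18 000 000 mm⁴.
Top plate: 210 × 12, A = 2 520 mm², y = 322 mm, Ī = 30 240 mm⁴.
Centroid: ȳ = ΣA·y / ΣA = 139.2197 mm.
Transfer each piece to the centroidal x-axis using Ī + A·d² with d = y − 139.2197:
  bottom plate: d = -131.2197 mm → contributes +68 959 804 mm⁴
  web plate: d = 26.78027 mm → contributes +19 721 239 mm⁴
  top plate: d = 182.7803 mm → contributes +84 219 979 mm⁴
Total I = 172 901 023 mm⁴.

I_x ≈ 1.7290 × 10⁸ mm⁴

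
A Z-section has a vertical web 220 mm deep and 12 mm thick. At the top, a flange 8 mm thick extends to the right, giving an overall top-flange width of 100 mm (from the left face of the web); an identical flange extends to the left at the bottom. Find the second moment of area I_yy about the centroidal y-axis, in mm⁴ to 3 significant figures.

I_yy ≈ 4.46 × 10⁶ mm⁴

Split into non-overlapping primitives; take the origin at the lower-left of the bounding box.
Web: 12 × 220, A = 2 640 mm², x = 94 mm, Ī = 31 680 mm⁴.
Top flange (beyond web): 88 × 8, A = 704 mm², x = 144 mm, Ī = 454 315 mm⁴.
Bottom flange (beyond web): 88 × 8, A = 704 mm², x = 44 mm, Ī = 454 315 mm⁴.
Centroid: x̄ = ΣA·x / ΣA = 94 mm.
Transfer each piece to the centroidal y-axis using Ī + A·d² with d = x − 94:
  web: d = 0 mm → contributes +31 680 mm⁴
  top flange (beyond web): d = 50 mm → contributes +2 214 315 mm⁴
  bottom flange (beyond web): d = -50 mm → contributes +2 214 315 mm⁴
Total I = 4 460 309 mm⁴.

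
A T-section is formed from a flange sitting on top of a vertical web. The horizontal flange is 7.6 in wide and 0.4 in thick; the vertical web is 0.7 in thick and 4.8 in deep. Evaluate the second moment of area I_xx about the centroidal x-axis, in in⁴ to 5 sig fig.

I_xx ≈ 17.281 in⁴

Treat the section as a set of non-overlapping primitives; coordinates are from the bounding-box lower-left.
Flange: 7.6 × 0.4, A = 3.04 in², y = 5 in, Ī = 0.04053333 in⁴.
Web: 0.7 × 4.8, A = 3.36 in², y = 2.4 in, Ī = 6.4512 in⁴.
Centroid: ȳ = ΣA·y / ΣA = 3.635 in.
Transfer each piece to the centroidal x-axis using Ī + A·d² with d = y − 3.635:
  flange: d = 1.365 in → contributes +5.704737 in⁴
  web: d = -1.235 in → contributes +11.57596 in⁴
Total I = 17.28069 in⁴.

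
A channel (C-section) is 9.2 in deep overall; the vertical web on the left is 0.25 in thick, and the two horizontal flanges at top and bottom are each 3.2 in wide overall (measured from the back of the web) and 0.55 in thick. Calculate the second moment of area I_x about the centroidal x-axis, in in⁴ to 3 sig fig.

Break the section into simple shapes (no overlaps), measuring from the bottom-left corner of the bounding box.
Web: 0.25 × 9.2, A = 2.3 in², y = 4.6 in, Ī = 16.223 in⁴.
Top flange (beyond web): 2.95 × 0.55, A = 1.6225 in², y = 8.925 in, Ī = 0.040901 in⁴.
Bottom flange (beyond web): 2.95 × 0.55, A = 1.6225 in², y = 0.275 in, Ī = 0.040901 in⁴.
By symmetry the centroid is at mid-height, ȳ = 4.6 in.
Transfer each piece to the centroidal x-axis using Ī + A·d² with d = y − 4.6:
  web: d = 0 in → contributes +16.223 in⁴
  top flange (beyond web): d = 4.325 in → contributes +30.391 in⁴
  bottom flange (beyond web): d = -4.325 in → contributes +30.391 in⁴
Total I = 77.004 in⁴.

I_x ≈ 77.0 in⁴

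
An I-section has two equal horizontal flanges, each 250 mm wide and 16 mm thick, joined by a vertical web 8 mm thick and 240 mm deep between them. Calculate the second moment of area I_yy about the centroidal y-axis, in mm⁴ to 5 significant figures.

I_yy ≈ 4.1677 × 10⁷ mm⁴

Break the section into simple shapes (no overlaps), measuring from the bottom-left corner of the bounding box.
Bottom flange: 250 × 16, A = 4 000 mm², x = 125 mm, Ī = 20 833 333 mm⁴.
Web: 8 × 240, A = 1 920 mm², x = 125 mm, Ī = 10 240 mm⁴.
Top flange: 250 × 16, A = 4 000 mm², x = 125 mm, Ī = 20 833 333 mm⁴.
By symmetry the centroid is at mid-width, x̄ = 125 mm.
All pieces are centred on the centroidal y-axis, so I = ΣĪ = 41 676 907 mm⁴.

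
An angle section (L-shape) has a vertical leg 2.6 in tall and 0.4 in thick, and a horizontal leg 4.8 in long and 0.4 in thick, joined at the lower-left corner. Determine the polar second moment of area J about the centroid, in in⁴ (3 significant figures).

Break the section into simple shapes (no overlaps), measuring from the bottom-left corner of the bounding box.
Vertical leg: 0.4 × 2.6, A = 1.04 in², y = 1.3 in, Ī = 0.58587 in⁴.
Horizontal leg (remainder): 4.4 × 0.4, A = 1.76 in², y = 0.2 in, Ī = 0.023467 in⁴.
Centroid: ȳ = ΣA·y / ΣA = 0.60857 in.
Transfer each piece to the centroidal x-axis using Ī + A·d² with d = y − 0.60857:
  vertical leg: d = 0.69143 in → contributes +1.0831 in⁴
  horizontal leg (remainder): d = -0.40857 in → contributes +0.31726 in⁴
Total I = 1.4003 in⁴.
For the y-axis: x̄ = 1.7086 in.
Repeating about the centroidal y-axis gives I_y = 6.6187 in⁴.
Polar second moment: J = I_x + I_y = 8.0191 in⁴.

J ≈ 8.02 in⁴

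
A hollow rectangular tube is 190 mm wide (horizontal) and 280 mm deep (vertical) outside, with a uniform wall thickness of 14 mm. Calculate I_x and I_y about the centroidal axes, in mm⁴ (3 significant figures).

Treat the section as a set of non-overlapping primitives; coordinates are from the bounding-box lower-left.
Outer rectangle: 190 × 280, A = 53 200 mm², y = 140 mm, Ī = 347 573 333 mm⁴.
Inner void (subtracted): 162 × 252, A = 40 824 mm², y = 140 mm, Ī = 216 040 608 mm⁴.
By symmetry the centroid is at mid-height, ȳ = 140 mm.
All pieces are centred on the centroidal x-axis, so I = ΣĪ (holes subtracted) = 131 532 725 mm⁴.
Repeating about the centroidal y-axis gives I_y = 70 761 245 mm⁴.

I_x ≈ 1.32 × 10⁸ mm⁴, I_y ≈ 7.08 × 10⁷ mm⁴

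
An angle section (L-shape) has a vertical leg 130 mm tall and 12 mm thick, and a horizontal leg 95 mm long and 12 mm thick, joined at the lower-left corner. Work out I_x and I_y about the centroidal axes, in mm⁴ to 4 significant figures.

I_x ≈ 4.325 × 10⁶ mm⁴, I_y ≈ 1.962 × 10⁶ mm⁴

Treat the section as a set of non-overlapping primitives; coordinates are from the bounding-box lower-left.
Vertical leg: 12 × 130, A = 1 560 mm², y = 65 mm, Ī = 2 197 000 mm⁴.
Horizontal leg (remainder): 83 × 12, A = 996 mm², y = 6 mm, Ī = 11 952 mm⁴.
Centroid: ȳ = ΣA·y / ΣA = 42.0094 mm.
Transfer each piece to the centroidal x-axis using Ī + A·d² with d = y − 42.0094:
  vertical leg: d = 22.9906 mm → contributes +3 021 566 mm⁴
  horizontal leg (remainder): d = -36.0094 mm → contributes +1 303 441 mm⁴
Total I = 4 325 008 mm⁴.
For the y-axis: x̄ = 24.5094 mm.
Repeating about the centroidal y-axis gives I_y = 1 962 053 mm⁴.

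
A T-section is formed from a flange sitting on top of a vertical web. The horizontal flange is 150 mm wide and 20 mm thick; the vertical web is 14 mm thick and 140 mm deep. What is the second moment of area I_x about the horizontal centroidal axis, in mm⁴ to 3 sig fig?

Decompose the section into non-overlapping parts with the origin at the bottom-left of its bounding rectangle.
Flange: 150 × 20, A = 3 000 mm², y = 150 mm, Ī = 100 000 mm⁴.
Web: 14 × 140, A = 1 960 mm², y = 70 mm, Ī = 3 201 333 mm⁴.
Centroid: ȳ = ΣA·y / ΣA = 118.39 mm.
Transfer each piece to the horizontal centroidal axis using Ī + A·d² with d = y − 118.39:
  flange: d = 31.613 mm → contributes +3 098 127 mm⁴
  web: d = -48.387 mm → contributes +7 790 303 mm⁴
Total I = 10 888 430 mm⁴.

I_x ≈ 1.09 × 10⁷ mm⁴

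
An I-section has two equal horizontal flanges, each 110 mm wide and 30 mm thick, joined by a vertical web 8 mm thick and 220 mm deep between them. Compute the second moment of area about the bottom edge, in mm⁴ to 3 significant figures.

Treat the section as a set of non-overlapping primitives; coordinates are from the bounding-box lower-left.
Bottom flange: 110 × 30, A = 3 300 mm², y = 15 mm, Ī = 247 500 mm⁴.
Web: 8 × 220, A = 1 760 mm², y = 140 mm, Ī = 7 098 667 mm⁴.
Top flange: 110 × 30, A = 3 300 mm², y = 265 mm, Ī = 247 500 mm⁴.
Transfer each piece to the bottom edge using Ī + A·d² with d = y − 0:
  bottom flange: d = 15 mm → contributes +990 000 mm⁴
  web: d = 140 mm → contributes +41 594 667 mm⁴
  top flange: d = 265 mm → contributes +231 990 000 mm⁴
Total I = 274 574 667 mm⁴.

I_base ≈ 2.75 × 10⁸ mm⁴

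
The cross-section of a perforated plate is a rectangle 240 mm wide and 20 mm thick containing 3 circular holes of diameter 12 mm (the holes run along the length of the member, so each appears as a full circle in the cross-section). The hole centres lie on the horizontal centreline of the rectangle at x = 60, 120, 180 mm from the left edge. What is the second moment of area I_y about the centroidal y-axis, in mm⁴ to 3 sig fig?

Treat the section as a set of non-overlapping primitives; coordinates are from the bounding-box lower-left.
Plate: 240 × 20, A = 4 800 mm², x = 120 mm, Ī = 23 040 000 mm⁴.
Hole 1 (subtracted): ⌀12, A = 113.1 mm², x = 60 mm, Ī = 1017.9 mm⁴.
Hole 2 (subtracted): ⌀12, A = 113.1 mm², x = 120 mm, Ī = 1017.9 mm⁴.
Hole 3 (subtracted): ⌀12, A = 113.1 mm², x = 180 mm, Ī = 1017.9 mm⁴.
By symmetry the centroid is at mid-width, x̄ = 120 mm.
Transfer each piece to the centroidal y-axis using Ī + A·d² with d = x − 120:
  plate: d = 0 mm → contributes +23 040 000 mm⁴
  hole 1: d = -60 mm → contributes −408 168 mm⁴
  hole 2: d = 0 mm → contributes −1017.9 mm⁴
  hole 3: d = 60 mm → contributes −408 168 mm⁴
Total I = 22 222 646 mm⁴.

I_y ≈ 2.22 × 10⁷ mm⁴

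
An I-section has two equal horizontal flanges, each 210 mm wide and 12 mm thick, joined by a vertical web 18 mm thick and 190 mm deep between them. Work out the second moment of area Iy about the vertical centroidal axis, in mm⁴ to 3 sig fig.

Iy ≈ 1.86 × 10⁷ mm⁴

Treat the section as a set of non-overlapping primitives; coordinates are from the bounding-box lower-left.
Bottom flange: 210 × 12, A = 2 520 mm², x = 105 mm, Ī = 9 261 000 mm⁴.
Web: 18 × 190, A = 3 420 mm², x = 105 mm, Ī = 92 340 mm⁴.
Top flange: 210 × 12, A = 2 520 mm², x = 105 mm, Ī = 9 261 000 mm⁴.
By symmetry the centroid is at mid-width, x̄ = 105 mm.
All pieces are centred on the vertical centroidal axis, so I = ΣĪ = 18 614 340 mm⁴.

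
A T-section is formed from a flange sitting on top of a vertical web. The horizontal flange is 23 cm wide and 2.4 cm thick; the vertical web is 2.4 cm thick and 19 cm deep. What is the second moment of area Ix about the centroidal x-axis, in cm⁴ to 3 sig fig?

Ix ≈ 4260 cm⁴

Break the section into simple shapes (no overlaps), measuring from the bottom-left corner of the bounding box.
Flange: 23 × 2.4, A = 55.2 cm², y = 20.2 cm, Ī = 26.496 cm⁴.
Web: 2.4 × 19, A = 45.6 cm², y = 9.5 cm, Ī = 1371.8 cm⁴.
Centroid: ȳ = ΣA·y / ΣA = 15.36 cm.
Transfer each piece to the centroidal x-axis using Ī + A·d² with d = y − 15.36:
  flange: d = 4.8405 cm → contributes +1319.8 cm⁴
  web: d = -5.8595 cm → contributes +2937.4 cm⁴
Total I = 4257.3 cm⁴.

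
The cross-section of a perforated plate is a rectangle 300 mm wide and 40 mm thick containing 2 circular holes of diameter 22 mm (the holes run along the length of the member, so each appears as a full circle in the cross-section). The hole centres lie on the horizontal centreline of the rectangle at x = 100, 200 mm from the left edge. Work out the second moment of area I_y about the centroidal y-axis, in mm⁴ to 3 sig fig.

I_y ≈ 8.81 × 10⁷ mm⁴

Treat the section as a set of non-overlapping primitives; coordinates are from the bounding-box lower-left.
Plate: 300 × 40, A = 12 000 mm², x = 150 mm, Ī = 90 000 000 mm⁴.
Hole 1 (subtracted): ⌀22, A = 380.13 mm², x = 100 mm, Ī = 11 499 mm⁴.
Hole 2 (subtracted): ⌀22, A = 380.13 mm², x = 200 mm, Ī = 11 499 mm⁴.
By symmetry the centroid is at mid-width, x̄ = 150 mm.
Transfer each piece to the centroidal y-axis using Ī + A·d² with d = x − 150:
  plate: d = 0 mm → contributes +90 000 000 mm⁴
  hole 1: d = -50 mm → contributes −961 831 mm⁴
  hole 2: d = 50 mm → contributes −961 831 mm⁴
Total I = 88 076 338 mm⁴.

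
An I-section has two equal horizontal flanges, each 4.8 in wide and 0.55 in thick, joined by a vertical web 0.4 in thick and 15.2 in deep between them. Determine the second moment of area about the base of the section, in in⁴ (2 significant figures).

Treat the section as a set of non-overlapping primitives; coordinates are from the bounding-box lower-left.
Bottom flange: 4.8 × 0.55, A = 2.64 in², y = 0.275 in, Ī = 0.06655 in⁴.
Web: 0.4 × 15.2, A = 6.08 in², y = 8.15 in, Ī = 117.1 in⁴.
Top flange: 4.8 × 0.55, A = 2.64 in², y = 16.03 in, Ī = 0.06655 in⁴.
Transfer each piece to the bottom edge using Ī + A·d² with d = y − 0:
  bottom flange: d = 0.275 in → contributes +0.2662 in⁴
  web: d = 8.15 in → contributes +520.9 in⁴
  top flange: d = 16.03 in → contributes +678 in⁴
Total I = 1 199 in⁴.

I_base ≈ 1200 in⁴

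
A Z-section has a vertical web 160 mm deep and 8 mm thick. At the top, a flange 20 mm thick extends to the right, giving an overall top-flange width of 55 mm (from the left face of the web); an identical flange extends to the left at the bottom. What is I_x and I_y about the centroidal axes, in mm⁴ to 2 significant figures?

Treat the section as a set of non-overlapping primitives; coordinates are from the bounding-box lower-left.
Web: 8 × 160, A = 1 280 mm², y = 80 mm, Ī = 2 730 667 mm⁴.
Top flange (beyond web): 47 × 20, A = 940 mm², y = 150 mm, Ī = 31 333 mm⁴.
Bottom flange (beyond web): 47 × 20, A = 940 mm², y = 10 mm, Ī = 31 333 mm⁴.
Centroid: ȳ = ΣA·y / ΣA = 80 mm.
Transfer each piece to the centroidal x-axis using Ī + A·d² with d = y − 80:
  web: d = 0 mm → contributes +2 730 667 mm⁴
  top flange (beyond web): d = 70 mm → contributes +4 637 333 mm⁴
  bottom flange (beyond web): d = -70 mm → contributes +4 637 333 mm⁴
Total I = 12 005 333 mm⁴.
For the y-axis: x̄ = 51 mm.
Repeating about the centroidal y-axis gives I_y = 1 774 653 mm⁴.

I_x ≈ 1.2 × 10⁷ mm⁴, I_y ≈ 1.8 × 10⁶ mm⁴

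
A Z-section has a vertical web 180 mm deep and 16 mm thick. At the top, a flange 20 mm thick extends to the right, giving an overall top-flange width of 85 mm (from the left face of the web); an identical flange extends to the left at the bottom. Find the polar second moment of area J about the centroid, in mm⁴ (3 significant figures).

Break the section into simple shapes (no overlaps), measuring from the bottom-left corner of the bounding box.
Web: 16 × 180, A = 2 880 mm², y = 90 mm, Ī = 7 776 000 mm⁴.
Top flange (beyond web): 69 × 20, A = 1 380 mm², y = 170 mm, Ī = 46 000 mm⁴.
Bottom flange (beyond web): 69 × 20, A = 1 380 mm², y = 10 mm, Ī = 46 000 mm⁴.
Centroid: ȳ = ΣA·y / ΣA = 90 mm.
Transfer each piece to the centroidal x-axis using Ī + A·d² with d = y − 90:
  web: d = 0 mm → contributes +7 776 000 mm⁴
  top flange (beyond web): d = 80 mm → contributes +8 878 000 mm⁴
  bottom flange (beyond web): d = -80 mm → contributes +8 878 000 mm⁴
Total I = 25 532 000 mm⁴.
For the y-axis: x̄ = 77 mm.
Repeating about the centroidal y-axis gives I_y = 6 141 720 mm⁴.
Polar second moment: J = I_x + I_y = 31 673 720 mm⁴.

J ≈ 3.17 × 10⁷ mm⁴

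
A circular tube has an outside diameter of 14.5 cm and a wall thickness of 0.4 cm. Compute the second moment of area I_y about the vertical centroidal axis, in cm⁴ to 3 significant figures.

Decompose the section into non-overlapping parts with the origin at the bottom-left of its bounding rectangle.
Outer circle: ⌀14.5, A = 165.13 cm², x = 7.25 cm, Ī = 2169.9 cm⁴.
Bore (subtracted): ⌀13.7, A = 147.41 cm², x = 7.25 cm, Ī = 1729.2 cm⁴.
By symmetry the centroid is at mid-width, x̄ = 7.25 cm.
All pieces are centred on the vertical centroidal axis, so I = ΣĪ (holes subtracted) = 440.68 cm⁴.

I_y ≈ 441 cm⁴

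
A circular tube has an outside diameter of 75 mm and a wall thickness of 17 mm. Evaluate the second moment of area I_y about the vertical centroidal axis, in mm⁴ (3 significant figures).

I_y ≈ 1.41 × 10⁶ mm⁴

Break the section into simple shapes (no overlaps), measuring from the bottom-left corner of the bounding box.
Outer circle: ⌀75, A = 4417.9 mm², x = 37.5 mm, Ī = 1 553 156 mm⁴.
Bore (subtracted): ⌀41, A = 1320.3 mm², x = 37.5 mm, Ī = 138 709 mm⁴.
By symmetry the centroid is at mid-width, x̄ = 37.5 mm.
All pieces are centred on the vertical centroidal axis, so I = ΣĪ (holes subtracted) = 1 414 446 mm⁴.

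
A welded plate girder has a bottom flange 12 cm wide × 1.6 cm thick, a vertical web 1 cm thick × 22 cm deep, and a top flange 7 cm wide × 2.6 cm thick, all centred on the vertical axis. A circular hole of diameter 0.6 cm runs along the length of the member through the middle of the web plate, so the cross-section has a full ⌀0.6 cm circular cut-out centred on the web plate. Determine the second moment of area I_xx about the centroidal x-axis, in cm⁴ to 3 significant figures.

Break the section into simple shapes (no overlaps), measuring from the bottom-left corner of the bounding box.
Bottom plate: 12 × 1.6, A = 19.2 cm², y = 0.8 cm, Ī = 4.096 cm⁴.
Web plate: 1 × 22, A = 22 cm², y = 12.6 cm, Ī = 887.33 cm⁴.
Top plate: 7 × 2.6, A = 18.2 cm², y = 24.9 cm, Ī = 10.253 cm⁴.
Hole (subtracted): ⌀0.6, A = 0.28274 cm², y = 12.6 cm, Ī = 0.0063617 cm⁴.
Centroid: ȳ = ΣA·y / ΣA = 12.554 cm.
Transfer each piece to the centroidal x-axis using Ī + A·d² with d = y − 12.554:
  bottom plate: d = -11.754 cm → contributes +2656.8 cm⁴
  web plate: d = 0.045672 cm → contributes +887.38 cm⁴
  top plate: d = 12.346 cm → contributes +2784.2 cm⁴
  hole: d = 0.045672 cm → contributes −0.0069515 cm⁴
Total I = 6328.4 cm⁴.

I_xx ≈ 6330 cm⁴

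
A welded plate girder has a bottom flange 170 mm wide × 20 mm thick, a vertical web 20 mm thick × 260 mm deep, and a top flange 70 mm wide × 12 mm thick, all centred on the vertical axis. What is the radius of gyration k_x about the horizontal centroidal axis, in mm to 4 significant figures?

Break the section into simple shapes (no overlaps), measuring from the bottom-left corner of the bounding box.
Bottom plate: 170 × 20, A = 3 400 mm², y = 10 mm, Ī = 113 333 mm⁴.
Web plate: 20 × 260, A = 5 200 mm², y = 150 mm, Ī = 29 293 333 mm⁴.
Top plate: 70 × 12, A = 840 mm², y = 286 mm, Ī = 10 080 mm⁴.
Centroid: ȳ = ΣA·y / ΣA = 111.678 mm.
Transfer each piece to the horizontal centroidal axis using Ī + A·d² with d = y − 111.678:
  bottom plate: d = -101.678 mm → contributes +35 263 923 mm⁴
  web plate: d = 38.322 mm → contributes +36 929 940 mm⁴
  top plate: d = 174.322 mm → contributes +25 536 144 mm⁴
Total I = 97 730 008 mm⁴.
Radius of gyration: k = √(I/A) = √(97 730 008 / 9 440) = 101.748 mm.

k_x ≈ 101.7 mm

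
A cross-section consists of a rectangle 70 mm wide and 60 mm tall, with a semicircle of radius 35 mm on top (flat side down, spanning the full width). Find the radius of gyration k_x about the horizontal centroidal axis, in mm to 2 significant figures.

k_x ≈ 26 mm

Treat the section as a set of non-overlapping primitives; coordinates are from the bounding-box lower-left.
Rectangular body: 70 × 60, A = 4 200 mm², y = 30 mm, Ī = 1 260 000 mm⁴.
Semicircular cap: semicircle r = 35, A = 1 924 mm², y = 74.85 mm, Ī = 164 704 mm⁴.
Centroid: ȳ = ΣA·y / ΣA = 44.09 mm.
Transfer each piece to the horizontal centroidal axis using Ī + A·d² with d = y − 44.09:
  rectangular body: d = -14.09 mm → contributes +2 094 200 mm⁴
  semicircular cap: d = 30.76 mm → contributes +1 985 509 mm⁴
Total I = 4 079 709 mm⁴.
Radius of gyration: k = √(I/A) = √(4 079 709 / 6 124) = 25.81 mm.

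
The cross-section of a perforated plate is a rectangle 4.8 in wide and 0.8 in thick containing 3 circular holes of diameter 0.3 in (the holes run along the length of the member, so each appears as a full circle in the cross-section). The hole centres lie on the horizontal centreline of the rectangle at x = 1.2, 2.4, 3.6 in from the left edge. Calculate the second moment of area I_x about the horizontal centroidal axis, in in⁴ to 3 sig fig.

Split into non-overlapping primitives; take the origin at the lower-left of the bounding box.
Plate: 4.8 × 0.8, A = 3.84 in², y = 0.4 in, Ī = 0.2048 in⁴.
Hole 1 (subtracted): ⌀0.3, A = 0.070686 in², y = 0.4 in, Ī = 0.00039761 in⁴.
Hole 2 (subtracted): ⌀0.3, A = 0.070686 in², y = 0.4 in, Ī = 0.00039761 in⁴.
Hole 3 (subtracted): ⌀0.3, A = 0.070686 in², y = 0.4 in, Ī = 0.00039761 in⁴.
By symmetry the centroid is at mid-height, ȳ = 0.4 in.
All pieces are centred on the horizontal centroidal axis, so I = ΣĪ (holes subtracted) = 0.20361 in⁴.

I_x ≈ 0.204 in⁴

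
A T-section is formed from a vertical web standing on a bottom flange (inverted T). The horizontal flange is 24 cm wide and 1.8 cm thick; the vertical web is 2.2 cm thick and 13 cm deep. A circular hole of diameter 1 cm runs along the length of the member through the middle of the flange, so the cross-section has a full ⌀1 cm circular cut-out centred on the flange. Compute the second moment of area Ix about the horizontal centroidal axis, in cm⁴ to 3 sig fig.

Split into non-overlapping primitives; take the origin at the lower-left of the bounding box.
Flange: 24 × 1.8, A = 43.2 cm², y = 0.9 cm, Ī = 11.664 cm⁴.
Web: 2.2 × 13, A = 28.6 cm², y = 8.3 cm, Ī = 402.78 cm⁴.
Hole (subtracted): ⌀1, A = 0.7854 cm², y = 0.9 cm, Ī = 0.049087 cm⁴.
Centroid: ȳ = ΣA·y / ΣA = 3.8802 cm.
Transfer each piece to the horizontal centroidal axis using Ī + A·d² with d = y − 3.8802:
  flange: d = -2.9802 cm → contributes +395.36 cm⁴
  web: d = 4.4198 cm → contributes +961.47 cm⁴
  hole: d = -2.9802 cm → contributes −7.0248 cm⁴
Total I = 1349.8 cm⁴.

Ix ≈ 1350 cm⁴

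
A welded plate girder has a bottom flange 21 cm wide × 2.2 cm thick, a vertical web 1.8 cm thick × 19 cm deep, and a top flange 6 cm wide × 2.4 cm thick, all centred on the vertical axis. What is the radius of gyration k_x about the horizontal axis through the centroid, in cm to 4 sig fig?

k_x ≈ 8.410 cm

Break the section into simple shapes (no overlaps), measuring from the bottom-left corner of the bounding box.
Bottom plate: 21 × 2.2, A = 46.2 cm², y = 1.1 cm, Ī = 18.634 cm⁴.
Web plate: 1.8 × 19, A = 34.2 cm², y = 11.7 cm, Ī = 1028.85 cm⁴.
Top plate: 6 × 2.4, A = 14.4 cm², y = 22.4 cm, Ī = 6.912 cm⁴.
Centroid: ȳ = ΣA·y / ΣA = 8.15949 cm.
Transfer each piece to the horizontal axis through the centroid using Ī + A·d² with d = y − 8.15949:
  bottom plate: d = -7.05949 cm → contributes +2321.08 cm⁴
  web plate: d = 3.54051 cm → contributes +1457.55 cm⁴
  top plate: d = 14.2405 cm → contributes +2927.12 cm⁴
Total I = 6705.75 cm⁴.
Radius of gyration: k = √(I/A) = √(6705.75 / 94.8) = 8.41045 cm.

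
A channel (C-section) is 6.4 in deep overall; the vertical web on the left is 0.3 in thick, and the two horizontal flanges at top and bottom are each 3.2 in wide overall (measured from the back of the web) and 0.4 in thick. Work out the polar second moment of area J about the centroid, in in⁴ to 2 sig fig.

J ≈ 32 in⁴

Decompose the section into non-overlapping parts with the origin at the bottom-left of its bounding rectangle.
Web: 0.3 × 6.4, A = 1.92 in², y = 3.2 in, Ī = 6.554 in⁴.
Top flange (beyond web): 2.9 × 0.4, A = 1.16 in², y = 6.2 in, Ī = 0.01547 in⁴.
Bottom flange (beyond web): 2.9 × 0.4, A = 1.16 in², y = 0.2 in, Ī = 0.01547 in⁴.
By symmetry the centroid is at mid-height, ȳ = 3.2 in.
Transfer each piece to the centroidal x-axis using Ī + A·d² with d = y − 3.2:
  web: d = 0 in → contributes +6.554 in⁴
  top flange (beyond web): d = 3 in → contributes +10.46 in⁴
  bottom flange (beyond web): d = -3 in → contributes +10.46 in⁴
Total I = 27.46 in⁴.
For the y-axis: x̄ = 1.025 in.
Repeating about the centroidal y-axis gives I_y = 4.33 in⁴.
Polar second moment: J = I_x + I_y = 31.79 in⁴.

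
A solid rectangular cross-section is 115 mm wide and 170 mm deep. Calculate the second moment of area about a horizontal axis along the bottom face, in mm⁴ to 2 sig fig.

I_base ≈ 1.9 × 10⁸ mm⁴

The section: 115 × 170, A = 19 550 mm², y = 85 mm, Ī = 47 082 917 mm⁴.
Transfer it to a horizontal axis along the bottom face using Ī + A·d² with d = y − 0:
  the section: d = 85 mm → contributes +188 331 667 mm⁴
Total I = 188 331 667 mm⁴.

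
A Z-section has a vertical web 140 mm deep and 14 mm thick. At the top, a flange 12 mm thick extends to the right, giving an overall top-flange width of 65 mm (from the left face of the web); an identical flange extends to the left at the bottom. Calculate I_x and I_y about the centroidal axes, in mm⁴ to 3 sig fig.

Treat the section as a set of non-overlapping primitives; coordinates are from the bounding-box lower-left.
Web: 14 × 140, A = 1 960 mm², y = 70 mm, Ī = 3 201 333 mm⁴.
Top flange (beyond web): 51 × 12, A = 612 mm², y = 134 mm, Ī = 7 344 mm⁴.
Bottom flange (beyond web): 51 × 12, A = 612 mm², y = 6 mm, Ī = 7 344 mm⁴.
Centroid: ȳ = ΣA·y / ΣA = 70 mm.
Transfer each piece to the centroidal x-axis using Ī + A·d² with d = y − 70:
  web: d = 0 mm → contributes +3 201 333 mm⁴
  top flange (beyond web): d = 64 mm → contributes +2 514 096 mm⁴
  bottom flange (beyond web): d = -64 mm → contributes +2 514 096 mm⁴
Total I = 8 229 525 mm⁴.
For the y-axis: x̄ = 58 mm.
Repeating about the centroidal y-axis gives I_y = 1 590 165 mm⁴.

I_x ≈ 8.23 × 10⁶ mm⁴, I_y ≈ 1.59 × 10⁶ mm⁴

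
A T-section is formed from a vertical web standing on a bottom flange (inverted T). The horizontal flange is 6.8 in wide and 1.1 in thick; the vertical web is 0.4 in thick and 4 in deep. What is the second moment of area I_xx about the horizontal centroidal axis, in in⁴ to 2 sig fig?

I_xx ≈ 11 in⁴

Decompose the section into non-overlapping parts with the origin at the bottom-left of its bounding rectangle.
Flange: 6.8 × 1.1, A = 7.48 in², y = 0.55 in, Ī = 0.7542 in⁴.
Web: 0.4 × 4, A = 1.6 in², y = 3.1 in, Ī = 2.133 in⁴.
Centroid: ȳ = ΣA·y / ΣA = 0.9993 in.
Transfer each piece to the horizontal centroidal axis using Ī + A·d² with d = y − 0.9993:
  flange: d = -0.4493 in → contributes +2.264 in⁴
  web: d = 2.101 in → contributes +9.194 in⁴
Total I = 11.46 in⁴.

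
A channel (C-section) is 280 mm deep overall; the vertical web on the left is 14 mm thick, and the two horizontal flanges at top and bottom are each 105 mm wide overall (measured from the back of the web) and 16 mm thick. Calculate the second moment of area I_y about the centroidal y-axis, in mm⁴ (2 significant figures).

Treat the section as a set of non-overlapping primitives; coordinates are from the bounding-box lower-left.
Web: 14 × 280, A = 3 920 mm², x = 7 mm, Ī = 64 027 mm⁴.
Top flange (beyond web): 91 × 16, A = 1 456 mm², x = 59.5 mm, Ī = 1 004 761 mm⁴.
Bottom flange (beyond web): 91 × 16, A = 1 456 mm², x = 59.5 mm, Ī = 1 004 761 mm⁴.
Centroid: x̄ = ΣA·x / ΣA = 29.38 mm.
Transfer each piece to the centroidal y-axis using Ī + A·d² with d = x − 29.38:
  web: d = -22.38 mm → contributes +2 026 897 mm⁴
  top flange (beyond web): d = 30.12 mm → contributes +2 325 924 mm⁴
  bottom flange (beyond web): d = 30.12 mm → contributes +2 325 924 mm⁴
Total I = 6 678 746 mm⁴.

I_y ≈ 6.7 × 10⁶ mm⁴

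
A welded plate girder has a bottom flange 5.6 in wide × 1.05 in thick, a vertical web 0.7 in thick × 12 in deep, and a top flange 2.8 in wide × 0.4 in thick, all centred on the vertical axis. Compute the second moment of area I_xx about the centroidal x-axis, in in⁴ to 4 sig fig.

I_xx ≈ 330.6 in⁴

Split into non-overlapping primitives; take the origin at the lower-left of the bounding box.
Bottom plate: 5.6 × 1.05, A = 5.88 in², y = 0.525 in, Ī = 0.540225 in⁴.
Web plate: 0.7 × 12, A = 8.4 in², y = 7.05 in, Ī = 100.8 in⁴.
Top plate: 2.8 × 0.4, A = 1.12 in², y = 13.25 in, Ī = 0.0149333 in⁴.
Centroid: ȳ = ΣA·y / ΣA = 5.00955 in.
Transfer each piece to the centroidal x-axis using Ī + A·d² with d = y − 5.00955:
  bottom plate: d = -4.48455 in → contributes +118.794 in⁴
  web plate: d = 2.04045 in → contributes +135.773 in⁴
  top plate: d = 8.24045 in → contributes +76.0686 in⁴
Total I = 330.635 in⁴.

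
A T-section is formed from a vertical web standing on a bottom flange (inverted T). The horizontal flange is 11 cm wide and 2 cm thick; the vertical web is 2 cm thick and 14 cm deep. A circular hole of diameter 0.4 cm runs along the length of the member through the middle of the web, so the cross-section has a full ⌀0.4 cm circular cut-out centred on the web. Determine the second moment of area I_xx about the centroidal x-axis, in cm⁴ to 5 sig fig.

Break the section into simple shapes (no overlaps), measuring from the bottom-left corner of the bounding box.
Flange: 11 × 2, A = 22 cm², y = 1 cm, Ī = 7.333333 cm⁴.
Web: 2 × 14, A = 28 cm², y = 9 cm, Ī = 457.3333 cm⁴.
Hole (subtracted): ⌀0.4, A = 0.1256637 cm², y = 9 cm, Ī = 0.001256637 cm⁴.
Centroid: ȳ = ΣA·y / ΣA = 5.471131 cm.
Transfer each piece to the centroidal x-axis using Ī + A·d² with d = y − 5.471131:
  flange: d = -4.471131 cm → contributes +447.1356 cm⁴
  web: d = 3.528869 cm → contributes +806.015 cm⁴
  hole: d = 3.528869 cm → contributes −1.566136 cm⁴
Total I = 1251.584 cm⁴.

I_xx ≈ 1251.6 cm⁴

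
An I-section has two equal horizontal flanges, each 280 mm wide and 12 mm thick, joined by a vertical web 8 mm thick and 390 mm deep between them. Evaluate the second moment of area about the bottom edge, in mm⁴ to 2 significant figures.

Decompose the section into non-overlapping parts with the origin at the bottom-left of its bounding rectangle.
Bottom flange: 280 × 12, A = 3 360 mm², y = 6 mm, Ī = 40 320 mm⁴.
Web: 8 × 390, A = 3 120 mm², y = 207 mm, Ī = 39 546 000 mm⁴.
Top flange: 280 × 12, A = 3 360 mm², y = 408 mm, Ī = 40 320 mm⁴.
Transfer each piece to the bottom edge using Ī + A·d² with d = y − 0:
  bottom flange: d = 6 mm → contributes +161 280 mm⁴
  web: d = 207 mm → contributes +173 234 880 mm⁴
  top flange: d = 408 mm → contributes +559 359 360 mm⁴
Total I = 732 755 520 mm⁴.

I_base ≈ 7.3 × 10⁸ mm⁴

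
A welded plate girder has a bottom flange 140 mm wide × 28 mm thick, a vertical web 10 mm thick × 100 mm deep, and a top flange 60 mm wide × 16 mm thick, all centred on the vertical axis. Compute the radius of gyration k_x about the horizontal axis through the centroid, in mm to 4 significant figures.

Decompose the section into non-overlapping parts with the origin at the bottom-left of its bounding rectangle.
Bottom plate: 140 × 28, A = 3 920 mm², y = 14 mm, Ī = 256 107 mm⁴.
Web plate: 10 × 100, A = 1 000 mm², y = 78 mm, Ī = 833 333 mm⁴.
Top plate: 60 × 16, A = 960 mm², y = 136 mm, Ī = 20 480 mm⁴.
Centroid: ȳ = ΣA·y / ΣA = 44.8027 mm.
Transfer each piece to the horizontal axis through the centroid using Ī + A·d² with d = y − 44.8027:
  bottom plate: d = -30.8027 mm → contributes +3 975 433 mm⁴
  web plate: d = 33.1973 mm → contributes +1 935 393 mm⁴
  top plate: d = 91.1973 mm → contributes +8 004 746 mm⁴
Total I = 13 915 571 mm⁴.
Radius of gyration: k = √(I/A) = √(13 915 571 / 5 880) = 48.6476 mm.

k_x ≈ 48.65 mm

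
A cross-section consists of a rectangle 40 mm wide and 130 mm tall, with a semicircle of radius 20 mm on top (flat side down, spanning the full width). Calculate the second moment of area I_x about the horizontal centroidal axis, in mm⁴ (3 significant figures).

I_x ≈ 1.04 × 10⁷ mm⁴

Treat the section as a set of non-overlapping primitives; coordinates are from the bounding-box lower-left.
Rectangular body: 40 × 130, A = 5 200 mm², y = 65 mm, Ī = 7 323 333 mm⁴.
Semicircular cap: semicircle r = 20, A = 628.32 mm², y = 138.49 mm, Ī = 17 561 mm⁴.
Centroid: ȳ = ΣA·y / ΣA = 72.922 mm.
Transfer each piece to the horizontal centroidal axis using Ī + A·d² with d = y − 72.922:
  rectangular body: d = -7.9224 mm → contributes +7 649 705 mm⁴
  semicircular cap: d = 65.566 mm → contributes +2 718 632 mm⁴
Total I = 10 368 337 mm⁴.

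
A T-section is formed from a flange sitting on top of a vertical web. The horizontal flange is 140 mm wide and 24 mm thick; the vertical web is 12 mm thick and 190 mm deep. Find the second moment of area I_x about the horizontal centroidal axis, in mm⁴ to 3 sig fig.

I_x ≈ 2.26 × 10⁷ mm⁴

Break the section into simple shapes (no overlaps), measuring from the bottom-left corner of the bounding box.
Flange: 140 × 24, A = 3 360 mm², y = 202 mm, Ī = 161 280 mm⁴.
Web: 12 × 190, A = 2 280 mm², y = 95 mm, Ī = 6 859 000 mm⁴.
Centroid: ȳ = ΣA·y / ΣA = 158.74 mm.
Transfer each piece to the horizontal centroidal axis using Ī + A·d² with d = y − 158.74:
  flange: d = 43.255 mm → contributes +6 447 916 mm⁴
  web: d = -63.745 mm → contributes +16 123 516 mm⁴
Total I = 22 571 432 mm⁴.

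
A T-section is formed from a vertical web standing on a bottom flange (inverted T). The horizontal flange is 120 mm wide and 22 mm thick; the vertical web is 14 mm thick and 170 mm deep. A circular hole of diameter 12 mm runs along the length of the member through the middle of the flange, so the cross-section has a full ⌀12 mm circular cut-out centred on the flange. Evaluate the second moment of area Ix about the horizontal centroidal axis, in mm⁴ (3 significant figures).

Split into non-overlapping primitives; take the origin at the lower-left of the bounding box.
Flange: 120 × 22, A = 2 640 mm², y = 11 mm, Ī = 106 480 mm⁴.
Web: 14 × 170, A = 2 380 mm², y = 107 mm, Ī = 5 731 833 mm⁴.
Hole (subtracted): ⌀12, A = 113.1 mm², y = 11 mm, Ī = 1017.9 mm⁴.
Centroid: ȳ = ΣA·y / ΣA = 57.563 mm.
Transfer each piece to the horizontal centroidal axis using Ī + A·d² with d = y − 57.563:
  flange: d = -46.563 mm → contributes +5 830 293 mm⁴
  web: d = 49.437 mm → contributes +11 548 599 mm⁴
  hole: d = -46.563 mm → contributes −246 225 mm⁴
Total I = 17 132 666 mm⁴.

Ix ≈ 1.71 × 10⁷ mm⁴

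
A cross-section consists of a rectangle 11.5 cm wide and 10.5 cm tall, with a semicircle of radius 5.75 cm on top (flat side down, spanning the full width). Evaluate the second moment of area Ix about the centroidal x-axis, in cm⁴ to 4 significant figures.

Ix ≈ 3377 cm⁴

Treat the section as a set of non-overlapping primitives; coordinates are from the bounding-box lower-left.
Rectangular body: 11.5 × 10.5, A = 120.75 cm², y = 5.25 cm, Ī = 1109.39 cm⁴.
Semicircular cap: semicircle r = 5.75, A = 51.9345 cm², y = 12.9404 cm, Ī = 119.979 cm⁴.
Centroid: ȳ = ΣA·y / ΣA = 7.56286 cm.
Transfer each piece to the centroidal x-axis using Ī + A·d² with d = y − 7.56286:
  rectangular body: d = -2.31286 cm → contributes +1755.32 cm⁴
  semicircular cap: d = 5.37751 cm → contributes +1621.8 cm⁴
Total I = 3377.12 cm⁴.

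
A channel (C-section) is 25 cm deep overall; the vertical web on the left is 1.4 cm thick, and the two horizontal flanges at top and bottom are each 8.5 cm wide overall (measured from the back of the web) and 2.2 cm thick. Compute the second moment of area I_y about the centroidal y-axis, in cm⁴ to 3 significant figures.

I_y ≈ 435 cm⁴

Split into non-overlapping primitives; take the origin at the lower-left of the bounding box.
Web: 1.4 × 25, A = 35 cm², x = 0.7 cm, Ī = 5.7167 cm⁴.
Top flange (beyond web): 7.1 × 2.2, A = 15.62 cm², x = 4.95 cm, Ī = 65.617 cm⁴.
Bottom flange (beyond web): 7.1 × 2.2, A = 15.62 cm², x = 4.95 cm, Ī = 65.617 cm⁴.
Centroid: x̄ = ΣA·x / ΣA = 2.7044 cm.
Transfer each piece to the centroidal y-axis using Ī + A·d² with d = x − 2.7044:
  web: d = -2.0044 cm → contributes +146.33 cm⁴
  top flange (beyond web): d = 2.2456 cm → contributes +144.39 cm⁴
  bottom flange (beyond web): d = 2.2456 cm → contributes +144.39 cm⁴
Total I = 435.1 cm⁴.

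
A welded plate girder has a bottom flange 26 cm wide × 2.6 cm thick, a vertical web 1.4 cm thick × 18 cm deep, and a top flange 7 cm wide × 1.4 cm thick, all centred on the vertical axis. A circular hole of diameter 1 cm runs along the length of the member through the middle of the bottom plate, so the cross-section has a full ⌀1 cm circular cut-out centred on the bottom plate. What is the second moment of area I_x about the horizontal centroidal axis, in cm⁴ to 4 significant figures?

Break the section into simple shapes (no overlaps), measuring from the bottom-left corner of the bounding box.
Bottom plate: 26 × 2.6, A = 67.6 cm², y = 1.3 cm, Ī = 38.0813 cm⁴.
Web plate: 1.4 × 18, A = 25.2 cm², y = 11.6 cm, Ī = 680.4 cm⁴.
Top plate: 7 × 1.4, A = 9.8 cm², y = 21.3 cm, Ī = 1.60067 cm⁴.
Hole (subtracted): ⌀1, A = 0.785398 cm², y = 1.3 cm, Ī = 0.0490874 cm⁴.
Centroid: ȳ = ΣA·y / ΣA = 5.77441 cm.
Transfer each piece to the horizontal centroidal axis using Ī + A·d² with d = y − 5.77441:
  bottom plate: d = -4.47441 cm → contributes +1391.46 cm⁴
  web plate: d = 5.82559 cm → contributes +1535.63 cm⁴
  top plate: d = 15.5256 cm → contributes +2363.83 cm⁴
  hole: d = -4.47441 cm → contributes −15.773 cm⁴
Total I = 5275.14 cm⁴.

I_x ≈ 5275 cm⁴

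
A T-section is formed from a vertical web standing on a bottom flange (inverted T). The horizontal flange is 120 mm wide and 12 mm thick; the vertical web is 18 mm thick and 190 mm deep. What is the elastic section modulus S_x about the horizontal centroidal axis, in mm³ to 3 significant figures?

S_x ≈ 1.65 × 10⁵ mm³

Break the section into simple shapes (no overlaps), measuring from the bottom-left corner of the bounding box.
Flange: 120 × 12, A = 1 440 mm², y = 6 mm, Ī = 17 280 mm⁴.
Web: 18 × 190, A = 3 420 mm², y = 107 mm, Ī = 10 288 500 mm⁴.
Centroid: ȳ = ΣA·y / ΣA = 77.074 mm.
Transfer each piece to the horizontal centroidal axis using Ī + A·d² with d = y − 77.074:
  flange: d = -71.074 mm → contributes +7 291 475 mm⁴
  web: d = 29.926 mm → contributes +13 351 319 mm⁴
Total I = 20 642 793 mm⁴.
Extreme fibre distance c = 124.93 mm; S = I/c = 165 240 mm³.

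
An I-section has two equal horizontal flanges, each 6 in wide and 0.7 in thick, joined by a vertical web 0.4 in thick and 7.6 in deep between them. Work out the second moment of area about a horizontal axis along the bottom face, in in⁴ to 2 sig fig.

I_base ≈ 390 in⁴

Break the section into simple shapes (no overlaps), measuring from the bottom-left corner of the bounding box.
Bottom flange: 6 × 0.7, A = 4.2 in², y = 0.35 in, Ī = 0.1715 in⁴.
Web: 0.4 × 7.6, A = 3.04 in², y = 4.5 in, Ī = 14.63 in⁴.
Top flange: 6 × 0.7, A = 4.2 in², y = 8.65 in, Ī = 0.1715 in⁴.
Transfer each piece to the base of the section using Ī + A·d² with d = y − 0:
  bottom flange: d = 0.35 in → contributes +0.686 in⁴
  web: d = 4.5 in → contributes +76.19 in⁴
  top flange: d = 8.65 in → contributes +314.4 in⁴
Total I = 391.3 in⁴.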